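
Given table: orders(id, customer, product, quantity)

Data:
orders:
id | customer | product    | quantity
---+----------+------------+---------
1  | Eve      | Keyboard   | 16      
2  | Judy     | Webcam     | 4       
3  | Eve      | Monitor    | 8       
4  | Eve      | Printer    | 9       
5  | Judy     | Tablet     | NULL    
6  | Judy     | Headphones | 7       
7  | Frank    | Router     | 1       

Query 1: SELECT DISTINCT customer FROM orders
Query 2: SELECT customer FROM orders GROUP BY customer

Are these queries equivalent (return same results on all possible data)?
Yes, equivalent

Both queries return: [('Eve',), ('Frank',), ('Judy',)]

Reason: Both get unique customers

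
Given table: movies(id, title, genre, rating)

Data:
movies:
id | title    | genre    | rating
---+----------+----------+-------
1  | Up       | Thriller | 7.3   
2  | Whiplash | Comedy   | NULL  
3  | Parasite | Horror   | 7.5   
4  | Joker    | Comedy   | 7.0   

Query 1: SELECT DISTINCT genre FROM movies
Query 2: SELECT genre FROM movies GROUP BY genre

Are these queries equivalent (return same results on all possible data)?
Yes, equivalent

Both queries return: [('Comedy',), ('Horror',), ('Thriller',)]

Reason: Both get unique genres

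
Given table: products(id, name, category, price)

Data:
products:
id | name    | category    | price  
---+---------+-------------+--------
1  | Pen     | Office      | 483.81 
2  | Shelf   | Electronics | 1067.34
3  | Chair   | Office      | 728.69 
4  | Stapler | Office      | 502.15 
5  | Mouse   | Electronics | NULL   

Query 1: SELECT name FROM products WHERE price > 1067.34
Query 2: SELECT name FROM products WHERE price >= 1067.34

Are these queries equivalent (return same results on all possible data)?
No, not equivalent

Query 1 returns: []
Query 2 returns: [('Shelf',)]

Reason: > vs >= gives different results when price = 1067.34 exists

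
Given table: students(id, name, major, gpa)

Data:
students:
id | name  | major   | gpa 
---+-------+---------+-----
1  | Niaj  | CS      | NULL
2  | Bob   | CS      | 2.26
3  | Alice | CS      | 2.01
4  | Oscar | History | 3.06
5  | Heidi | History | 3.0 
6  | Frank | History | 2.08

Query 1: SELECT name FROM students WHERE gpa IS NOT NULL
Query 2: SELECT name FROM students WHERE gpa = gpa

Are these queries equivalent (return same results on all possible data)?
Yes, equivalent

Both queries return: [('Alice',), ('Bob',), ('Frank',), ('Heidi',), ('Oscar',)]

Reason: IS NOT NULL vs self-equality (both exclude NULLs)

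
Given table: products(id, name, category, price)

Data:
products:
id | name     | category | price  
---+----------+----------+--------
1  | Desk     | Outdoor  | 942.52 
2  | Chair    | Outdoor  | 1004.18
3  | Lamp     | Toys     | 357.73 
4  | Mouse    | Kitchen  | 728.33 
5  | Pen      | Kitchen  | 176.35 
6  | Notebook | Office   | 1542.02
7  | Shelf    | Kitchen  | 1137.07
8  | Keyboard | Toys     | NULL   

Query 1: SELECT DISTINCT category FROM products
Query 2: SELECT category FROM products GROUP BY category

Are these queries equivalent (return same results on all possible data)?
Yes, equivalent

Both queries return: [('Kitchen',), ('Office',), ('Outdoor',), ('Toys',)]

Reason: Both get unique categorys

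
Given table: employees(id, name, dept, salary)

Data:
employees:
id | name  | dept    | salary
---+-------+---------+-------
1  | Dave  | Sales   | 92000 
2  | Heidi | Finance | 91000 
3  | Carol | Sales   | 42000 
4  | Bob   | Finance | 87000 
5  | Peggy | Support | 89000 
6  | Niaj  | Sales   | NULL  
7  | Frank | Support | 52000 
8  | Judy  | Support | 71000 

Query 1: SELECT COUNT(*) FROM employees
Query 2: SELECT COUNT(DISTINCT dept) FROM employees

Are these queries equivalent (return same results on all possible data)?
No, not equivalent

Query 1 returns: [(8,)]
Query 2 returns: [(3,)]

Reason: COUNT(*) counts rows, COUNT(DISTINCT dept) counts unique depts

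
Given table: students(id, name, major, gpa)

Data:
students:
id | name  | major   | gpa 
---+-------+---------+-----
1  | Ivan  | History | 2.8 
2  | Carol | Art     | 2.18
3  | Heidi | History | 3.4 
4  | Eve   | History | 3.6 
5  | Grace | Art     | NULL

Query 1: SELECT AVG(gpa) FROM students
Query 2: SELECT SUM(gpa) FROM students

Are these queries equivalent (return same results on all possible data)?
No, not equivalent

Query 1 returns: [(2.995,)]
Query 2 returns: [(11.98,)]

Reason: AVG vs SUM give different aggregate values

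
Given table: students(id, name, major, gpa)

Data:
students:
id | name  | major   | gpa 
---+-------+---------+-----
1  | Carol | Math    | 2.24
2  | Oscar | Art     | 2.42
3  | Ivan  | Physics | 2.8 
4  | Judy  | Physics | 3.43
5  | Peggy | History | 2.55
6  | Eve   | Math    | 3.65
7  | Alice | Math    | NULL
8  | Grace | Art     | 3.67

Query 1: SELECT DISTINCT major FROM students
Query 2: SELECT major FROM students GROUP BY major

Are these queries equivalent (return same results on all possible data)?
Yes, equivalent

Both queries return: [('Art',), ('History',), ('Math',), ('Physics',)]

Reason: Both get unique majors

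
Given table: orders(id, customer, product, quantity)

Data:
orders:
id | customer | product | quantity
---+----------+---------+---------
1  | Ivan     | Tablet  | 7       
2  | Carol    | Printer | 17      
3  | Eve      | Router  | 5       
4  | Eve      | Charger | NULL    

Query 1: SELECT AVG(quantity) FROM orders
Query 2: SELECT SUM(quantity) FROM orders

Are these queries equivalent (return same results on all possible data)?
No, not equivalent

Query 1 returns: [(9.666666666666666,)]
Query 2 returns: [(29,)]

Reason: AVG vs SUM give different aggregate values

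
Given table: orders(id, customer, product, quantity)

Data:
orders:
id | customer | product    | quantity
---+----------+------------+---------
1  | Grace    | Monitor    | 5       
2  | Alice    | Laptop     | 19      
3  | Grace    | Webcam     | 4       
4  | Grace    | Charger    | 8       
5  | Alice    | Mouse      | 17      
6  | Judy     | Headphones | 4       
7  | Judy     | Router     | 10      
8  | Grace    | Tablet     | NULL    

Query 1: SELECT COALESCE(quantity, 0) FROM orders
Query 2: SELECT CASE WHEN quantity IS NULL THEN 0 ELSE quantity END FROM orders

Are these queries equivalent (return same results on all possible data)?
Yes, equivalent

Both queries return: [(0,), (4,), (4,), (5,), (8,), (10,), (17,), (19,)]

Reason: COALESCE vs CASE for NULL handling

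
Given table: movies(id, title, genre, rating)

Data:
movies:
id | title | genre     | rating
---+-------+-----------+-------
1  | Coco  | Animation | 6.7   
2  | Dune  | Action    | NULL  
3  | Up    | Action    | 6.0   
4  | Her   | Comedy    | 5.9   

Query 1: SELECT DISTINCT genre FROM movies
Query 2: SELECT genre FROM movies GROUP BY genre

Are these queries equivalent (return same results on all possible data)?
Yes, equivalent

Both queries return: [('Action',), ('Animation',), ('Comedy',)]

Reason: Both get unique genres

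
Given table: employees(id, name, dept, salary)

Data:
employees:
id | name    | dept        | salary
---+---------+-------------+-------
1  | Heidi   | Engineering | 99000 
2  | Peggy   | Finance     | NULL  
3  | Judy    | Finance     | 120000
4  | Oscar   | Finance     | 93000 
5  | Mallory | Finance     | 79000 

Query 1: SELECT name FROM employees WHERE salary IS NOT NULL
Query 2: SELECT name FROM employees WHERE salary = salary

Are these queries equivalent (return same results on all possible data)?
Yes, equivalent

Both queries return: [('Heidi',), ('Judy',), ('Mallory',), ('Oscar',)]

Reason: IS NOT NULL vs self-equality (both exclude NULLs)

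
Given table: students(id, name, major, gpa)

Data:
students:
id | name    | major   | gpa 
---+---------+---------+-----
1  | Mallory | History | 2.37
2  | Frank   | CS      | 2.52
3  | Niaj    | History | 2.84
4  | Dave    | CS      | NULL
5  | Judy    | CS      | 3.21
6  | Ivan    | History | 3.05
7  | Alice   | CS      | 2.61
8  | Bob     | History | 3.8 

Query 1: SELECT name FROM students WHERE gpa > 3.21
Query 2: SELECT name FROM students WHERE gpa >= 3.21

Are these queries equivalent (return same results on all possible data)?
No, not equivalent

Query 1 returns: [('Bob',)]
Query 2 returns: [('Judy',), ('Bob',)]

Reason: > vs >= gives different results when gpa = 3.21 exists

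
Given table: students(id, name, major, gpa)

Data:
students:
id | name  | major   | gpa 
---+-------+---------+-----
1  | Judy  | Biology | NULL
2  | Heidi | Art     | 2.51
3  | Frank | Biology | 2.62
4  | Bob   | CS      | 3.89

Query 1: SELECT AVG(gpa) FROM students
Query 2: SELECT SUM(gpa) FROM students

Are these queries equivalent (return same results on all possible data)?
No, not equivalent

Query 1 returns: [(3.0066666666666664,)]
Query 2 returns: [(9.02,)]

Reason: AVG vs SUM give different aggregate values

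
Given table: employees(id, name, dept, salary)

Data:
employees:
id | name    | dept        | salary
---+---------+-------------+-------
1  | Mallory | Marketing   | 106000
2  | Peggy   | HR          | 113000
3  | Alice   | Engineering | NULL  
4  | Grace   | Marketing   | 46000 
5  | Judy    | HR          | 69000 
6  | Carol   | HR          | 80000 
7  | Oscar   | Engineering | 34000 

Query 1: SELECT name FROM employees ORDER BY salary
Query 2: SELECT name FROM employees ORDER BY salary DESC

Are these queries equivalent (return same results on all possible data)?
No, not equivalent

Query 1 returns: [('Alice',), ('Oscar',), ('Grace',), ('Judy',), ('Carol',), ('Mallory',), ('Peggy',)]
Query 2 returns: [('Peggy',), ('Mallory',), ('Carol',), ('Judy',), ('Grace',), ('Oscar',), ('Alice',)]

Reason: ASC vs DESC gives opposite ordering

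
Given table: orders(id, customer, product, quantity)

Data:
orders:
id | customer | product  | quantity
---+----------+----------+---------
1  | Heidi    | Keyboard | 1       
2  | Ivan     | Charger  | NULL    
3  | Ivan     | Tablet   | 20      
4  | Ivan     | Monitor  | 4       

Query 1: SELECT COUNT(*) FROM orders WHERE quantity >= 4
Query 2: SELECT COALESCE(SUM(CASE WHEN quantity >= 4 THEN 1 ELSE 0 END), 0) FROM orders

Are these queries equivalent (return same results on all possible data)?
Yes, equivalent

Both queries return: [(2,)]

Reason: COUNT with WHERE vs conditional SUM (COALESCE handles empty-table NULL)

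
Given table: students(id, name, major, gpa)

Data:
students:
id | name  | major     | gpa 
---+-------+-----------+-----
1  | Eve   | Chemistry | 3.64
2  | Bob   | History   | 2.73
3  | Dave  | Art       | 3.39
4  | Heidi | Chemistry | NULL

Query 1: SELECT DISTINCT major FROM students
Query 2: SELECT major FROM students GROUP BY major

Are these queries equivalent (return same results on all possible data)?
Yes, equivalent

Both queries return: [('Art',), ('Chemistry',), ('History',)]

Reason: Both get unique majors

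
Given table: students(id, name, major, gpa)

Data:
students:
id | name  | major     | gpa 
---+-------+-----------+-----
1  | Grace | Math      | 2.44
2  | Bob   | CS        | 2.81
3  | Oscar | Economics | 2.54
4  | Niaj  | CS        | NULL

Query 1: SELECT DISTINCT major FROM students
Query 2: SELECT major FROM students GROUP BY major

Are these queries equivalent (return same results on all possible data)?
Yes, equivalent

Both queries return: [('CS',), ('Economics',), ('Math',)]

Reason: Both get unique majors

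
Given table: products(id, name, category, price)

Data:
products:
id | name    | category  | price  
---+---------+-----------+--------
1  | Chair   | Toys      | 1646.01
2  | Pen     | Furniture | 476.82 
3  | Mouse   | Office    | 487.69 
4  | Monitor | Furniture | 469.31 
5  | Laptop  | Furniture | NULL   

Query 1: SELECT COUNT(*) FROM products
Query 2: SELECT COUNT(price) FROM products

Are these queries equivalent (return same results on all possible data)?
No, not equivalent

Query 1 returns: [(5,)]
Query 2 returns: [(4,)]

Reason: COUNT(*) includes NULLs, COUNT(column) excludes them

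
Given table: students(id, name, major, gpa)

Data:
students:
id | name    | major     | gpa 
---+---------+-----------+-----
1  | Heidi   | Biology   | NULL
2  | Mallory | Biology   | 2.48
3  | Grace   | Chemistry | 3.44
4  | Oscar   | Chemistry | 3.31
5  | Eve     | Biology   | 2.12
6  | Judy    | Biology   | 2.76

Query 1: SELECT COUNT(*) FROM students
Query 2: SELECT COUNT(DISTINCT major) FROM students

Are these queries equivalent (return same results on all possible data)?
No, not equivalent

Query 1 returns: [(6,)]
Query 2 returns: [(2,)]

Reason: COUNT(*) counts rows, COUNT(DISTINCT major) counts unique majors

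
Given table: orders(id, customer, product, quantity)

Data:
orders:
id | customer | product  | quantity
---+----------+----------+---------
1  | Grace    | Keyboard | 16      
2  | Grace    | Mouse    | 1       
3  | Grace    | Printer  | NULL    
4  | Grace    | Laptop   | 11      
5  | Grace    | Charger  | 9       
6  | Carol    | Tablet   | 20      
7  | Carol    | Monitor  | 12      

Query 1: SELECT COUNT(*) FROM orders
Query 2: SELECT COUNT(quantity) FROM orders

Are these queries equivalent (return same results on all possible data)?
No, not equivalent

Query 1 returns: [(7,)]
Query 2 returns: [(6,)]

Reason: COUNT(*) includes NULLs, COUNT(column) excludes them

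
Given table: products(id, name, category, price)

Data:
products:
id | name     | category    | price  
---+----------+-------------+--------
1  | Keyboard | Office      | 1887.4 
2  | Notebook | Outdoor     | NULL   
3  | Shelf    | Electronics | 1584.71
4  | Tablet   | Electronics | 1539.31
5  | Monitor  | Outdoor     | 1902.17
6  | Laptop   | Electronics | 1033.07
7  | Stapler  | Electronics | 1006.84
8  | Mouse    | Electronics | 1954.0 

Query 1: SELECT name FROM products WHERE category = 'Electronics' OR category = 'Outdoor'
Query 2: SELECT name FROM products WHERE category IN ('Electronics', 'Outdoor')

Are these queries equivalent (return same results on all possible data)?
Yes, equivalent

Both queries return: [('Laptop',), ('Monitor',), ('Mouse',), ('Notebook',), ('Shelf',), ('Stapler',), ('Tablet',)]

Reason: OR vs IN are equivalent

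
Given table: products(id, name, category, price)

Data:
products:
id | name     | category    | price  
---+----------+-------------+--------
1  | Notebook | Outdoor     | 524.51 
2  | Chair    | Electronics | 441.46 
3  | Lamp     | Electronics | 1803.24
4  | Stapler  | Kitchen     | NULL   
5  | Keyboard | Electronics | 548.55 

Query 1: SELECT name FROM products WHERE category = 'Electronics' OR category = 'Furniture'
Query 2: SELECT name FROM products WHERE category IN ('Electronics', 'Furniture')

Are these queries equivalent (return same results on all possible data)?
Yes, equivalent

Both queries return: [('Chair',), ('Keyboard',), ('Lamp',)]

Reason: OR vs IN are equivalent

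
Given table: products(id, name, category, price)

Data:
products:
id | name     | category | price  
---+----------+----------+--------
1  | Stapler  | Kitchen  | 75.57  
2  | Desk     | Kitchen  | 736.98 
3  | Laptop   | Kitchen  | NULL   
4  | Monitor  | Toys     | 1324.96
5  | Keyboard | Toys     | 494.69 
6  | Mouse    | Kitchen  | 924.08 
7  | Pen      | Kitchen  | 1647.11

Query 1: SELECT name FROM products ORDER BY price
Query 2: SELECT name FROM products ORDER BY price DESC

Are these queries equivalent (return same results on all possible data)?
No, not equivalent

Query 1 returns: [('Laptop',), ('Stapler',), ('Keyboard',), ('Desk',), ('Mouse',), ('Monitor',), ('Pen',)]
Query 2 returns: [('Pen',), ('Monitor',), ('Mouse',), ('Desk',), ('Keyboard',), ('Stapler',), ('Laptop',)]

Reason: ASC vs DESC gives opposite ordering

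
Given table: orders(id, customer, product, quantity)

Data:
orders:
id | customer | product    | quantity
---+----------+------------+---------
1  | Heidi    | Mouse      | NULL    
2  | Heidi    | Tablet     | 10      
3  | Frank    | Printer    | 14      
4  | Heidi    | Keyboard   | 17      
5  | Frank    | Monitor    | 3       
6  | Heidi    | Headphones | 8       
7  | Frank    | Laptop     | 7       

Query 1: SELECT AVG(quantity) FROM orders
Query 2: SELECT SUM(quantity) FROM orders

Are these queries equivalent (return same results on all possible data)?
No, not equivalent

Query 1 returns: [(9.833333333333334,)]
Query 2 returns: [(59,)]

Reason: AVG vs SUM give different aggregate values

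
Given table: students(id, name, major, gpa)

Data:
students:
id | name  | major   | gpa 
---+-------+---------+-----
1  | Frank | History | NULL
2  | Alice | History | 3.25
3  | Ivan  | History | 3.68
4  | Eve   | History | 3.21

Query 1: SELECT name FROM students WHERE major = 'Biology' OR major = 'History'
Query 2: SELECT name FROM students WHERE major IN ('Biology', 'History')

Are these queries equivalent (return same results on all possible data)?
Yes, equivalent

Both queries return: [('Alice',), ('Eve',), ('Frank',), ('Ivan',)]

Reason: OR vs IN are equivalent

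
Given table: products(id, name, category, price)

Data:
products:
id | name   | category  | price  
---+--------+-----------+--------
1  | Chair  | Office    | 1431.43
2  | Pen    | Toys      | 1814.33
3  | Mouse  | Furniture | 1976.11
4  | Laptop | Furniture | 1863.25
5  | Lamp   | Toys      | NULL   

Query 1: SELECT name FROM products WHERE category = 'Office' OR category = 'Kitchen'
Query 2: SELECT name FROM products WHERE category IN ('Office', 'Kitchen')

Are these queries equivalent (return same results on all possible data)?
Yes, equivalent

Both queries return: [('Chair',)]

Reason: OR vs IN are equivalent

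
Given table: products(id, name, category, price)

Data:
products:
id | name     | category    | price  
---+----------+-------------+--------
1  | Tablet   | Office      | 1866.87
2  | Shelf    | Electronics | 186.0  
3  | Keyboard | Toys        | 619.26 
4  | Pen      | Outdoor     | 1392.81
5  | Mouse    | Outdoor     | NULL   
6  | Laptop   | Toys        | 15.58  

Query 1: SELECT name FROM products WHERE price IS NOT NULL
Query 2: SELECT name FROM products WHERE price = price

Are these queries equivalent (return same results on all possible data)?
Yes, equivalent

Both queries return: [('Keyboard',), ('Laptop',), ('Pen',), ('Shelf',), ('Tablet',)]

Reason: IS NOT NULL vs self-equality (both exclude NULLs)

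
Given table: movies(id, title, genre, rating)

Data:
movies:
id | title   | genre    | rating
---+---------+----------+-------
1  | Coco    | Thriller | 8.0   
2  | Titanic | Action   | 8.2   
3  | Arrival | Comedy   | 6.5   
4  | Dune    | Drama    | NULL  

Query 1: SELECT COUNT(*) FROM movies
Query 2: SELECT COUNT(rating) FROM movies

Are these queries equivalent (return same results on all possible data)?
No, not equivalent

Query 1 returns: [(4,)]
Query 2 returns: [(3,)]

Reason: COUNT(*) includes NULLs, COUNT(column) excludes them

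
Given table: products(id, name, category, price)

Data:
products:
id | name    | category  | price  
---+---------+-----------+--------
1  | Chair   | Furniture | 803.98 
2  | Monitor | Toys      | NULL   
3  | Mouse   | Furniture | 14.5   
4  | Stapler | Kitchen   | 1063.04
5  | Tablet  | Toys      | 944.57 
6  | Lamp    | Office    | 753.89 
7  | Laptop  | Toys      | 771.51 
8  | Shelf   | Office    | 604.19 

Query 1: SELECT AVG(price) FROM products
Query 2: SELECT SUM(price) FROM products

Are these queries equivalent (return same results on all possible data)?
No, not equivalent

Query 1 returns: [(707.9542857142858,)]
Query 2 returns: [(4955.68,)]

Reason: AVG vs SUM give different aggregate values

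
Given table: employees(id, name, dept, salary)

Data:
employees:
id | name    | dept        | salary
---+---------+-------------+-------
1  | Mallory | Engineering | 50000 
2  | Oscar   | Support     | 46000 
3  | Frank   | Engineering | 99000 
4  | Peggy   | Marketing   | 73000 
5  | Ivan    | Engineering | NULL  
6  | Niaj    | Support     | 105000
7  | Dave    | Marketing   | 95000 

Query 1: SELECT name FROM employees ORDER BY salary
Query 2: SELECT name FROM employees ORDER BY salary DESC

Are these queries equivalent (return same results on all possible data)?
No, not equivalent

Query 1 returns: [('Ivan',), ('Oscar',), ('Mallory',), ('Peggy',), ('Dave',), ('Frank',), ('Niaj',)]
Query 2 returns: [('Niaj',), ('Frank',), ('Dave',), ('Peggy',), ('Mallory',), ('Oscar',), ('Ivan',)]

Reason: ASC vs DESC gives opposite ordering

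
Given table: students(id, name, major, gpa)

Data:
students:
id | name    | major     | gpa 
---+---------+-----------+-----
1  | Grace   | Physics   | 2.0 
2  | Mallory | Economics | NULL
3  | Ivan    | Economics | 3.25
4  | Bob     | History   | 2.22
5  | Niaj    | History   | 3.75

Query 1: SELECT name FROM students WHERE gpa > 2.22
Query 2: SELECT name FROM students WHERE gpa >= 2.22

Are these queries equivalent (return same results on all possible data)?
No, not equivalent

Query 1 returns: [('Ivan',), ('Niaj',)]
Query 2 returns: [('Ivan',), ('Bob',), ('Niaj',)]

Reason: > vs >= gives different results when gpa = 2.22 exists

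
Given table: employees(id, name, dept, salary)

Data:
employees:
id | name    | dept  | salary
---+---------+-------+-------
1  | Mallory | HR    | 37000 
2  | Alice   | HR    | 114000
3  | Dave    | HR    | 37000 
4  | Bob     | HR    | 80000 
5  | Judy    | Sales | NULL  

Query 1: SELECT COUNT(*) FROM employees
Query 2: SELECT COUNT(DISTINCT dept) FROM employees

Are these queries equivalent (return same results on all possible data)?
No, not equivalent

Query 1 returns: [(5,)]
Query 2 returns: [(2,)]

Reason: COUNT(*) counts rows, COUNT(DISTINCT dept) counts unique depts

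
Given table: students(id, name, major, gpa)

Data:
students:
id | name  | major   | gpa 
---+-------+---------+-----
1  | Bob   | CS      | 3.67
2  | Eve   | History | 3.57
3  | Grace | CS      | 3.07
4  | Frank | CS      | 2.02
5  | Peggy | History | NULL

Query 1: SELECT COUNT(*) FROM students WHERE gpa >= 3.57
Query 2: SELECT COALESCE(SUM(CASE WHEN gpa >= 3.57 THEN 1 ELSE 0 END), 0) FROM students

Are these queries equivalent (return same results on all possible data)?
Yes, equivalent

Both queries return: [(2,)]

Reason: COUNT with WHERE vs conditional SUM (COALESCE handles empty-table NULL)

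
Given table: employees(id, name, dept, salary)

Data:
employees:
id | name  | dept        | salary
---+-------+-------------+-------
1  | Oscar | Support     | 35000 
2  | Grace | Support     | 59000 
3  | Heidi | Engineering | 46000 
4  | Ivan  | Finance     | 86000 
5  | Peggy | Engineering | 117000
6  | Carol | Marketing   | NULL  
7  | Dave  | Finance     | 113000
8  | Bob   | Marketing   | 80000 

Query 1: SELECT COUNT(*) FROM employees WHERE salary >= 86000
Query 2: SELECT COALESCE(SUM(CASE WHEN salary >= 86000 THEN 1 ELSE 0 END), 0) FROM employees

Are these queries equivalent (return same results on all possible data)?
Yes, equivalent

Both queries return: [(3,)]

Reason: COUNT with WHERE vs conditional SUM (COALESCE handles empty-table NULL)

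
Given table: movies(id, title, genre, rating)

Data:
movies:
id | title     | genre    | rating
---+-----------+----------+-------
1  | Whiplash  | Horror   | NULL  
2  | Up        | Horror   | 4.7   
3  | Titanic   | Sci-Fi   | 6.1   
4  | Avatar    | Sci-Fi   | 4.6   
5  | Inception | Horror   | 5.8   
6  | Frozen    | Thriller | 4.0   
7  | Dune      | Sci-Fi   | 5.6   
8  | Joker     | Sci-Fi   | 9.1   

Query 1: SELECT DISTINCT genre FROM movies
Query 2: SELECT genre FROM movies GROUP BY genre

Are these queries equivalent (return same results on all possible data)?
Yes, equivalent

Both queries return: [('Horror',), ('Sci-Fi',), ('Thriller',)]

Reason: Both get unique genres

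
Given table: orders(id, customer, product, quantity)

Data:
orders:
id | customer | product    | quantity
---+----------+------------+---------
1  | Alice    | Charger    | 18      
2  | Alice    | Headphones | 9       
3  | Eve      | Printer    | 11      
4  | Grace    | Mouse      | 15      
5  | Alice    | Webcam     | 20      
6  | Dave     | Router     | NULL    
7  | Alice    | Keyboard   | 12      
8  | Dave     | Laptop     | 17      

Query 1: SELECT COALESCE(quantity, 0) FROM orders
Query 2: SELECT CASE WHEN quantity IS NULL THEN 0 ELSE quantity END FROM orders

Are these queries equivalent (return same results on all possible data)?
Yes, equivalent

Both queries return: [(0,), (9,), (11,), (12,), (15,), (17,), (18,), (20,)]

Reason: COALESCE vs CASE for NULL handling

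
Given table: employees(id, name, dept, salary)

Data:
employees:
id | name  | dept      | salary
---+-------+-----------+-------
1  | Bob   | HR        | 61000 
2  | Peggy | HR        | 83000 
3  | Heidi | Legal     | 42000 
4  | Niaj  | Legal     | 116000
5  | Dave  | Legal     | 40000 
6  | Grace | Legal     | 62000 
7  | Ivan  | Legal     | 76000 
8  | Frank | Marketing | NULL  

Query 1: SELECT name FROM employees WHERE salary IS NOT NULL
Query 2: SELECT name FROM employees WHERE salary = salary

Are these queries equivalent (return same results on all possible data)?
Yes, equivalent

Both queries return: [('Bob',), ('Dave',), ('Grace',), ('Heidi',), ('Ivan',), ('Niaj',), ('Peggy',)]

Reason: IS NOT NULL vs self-equality (both exclude NULLs)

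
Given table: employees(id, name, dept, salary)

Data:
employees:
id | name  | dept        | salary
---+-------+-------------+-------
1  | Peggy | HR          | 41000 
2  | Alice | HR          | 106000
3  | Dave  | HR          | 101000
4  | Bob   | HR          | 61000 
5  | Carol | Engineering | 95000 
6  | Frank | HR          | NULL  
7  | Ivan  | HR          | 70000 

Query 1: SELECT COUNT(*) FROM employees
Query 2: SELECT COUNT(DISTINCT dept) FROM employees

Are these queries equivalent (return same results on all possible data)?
No, not equivalent

Query 1 returns: [(7,)]
Query 2 returns: [(2,)]

Reason: COUNT(*) counts rows, COUNT(DISTINCT dept) counts unique depts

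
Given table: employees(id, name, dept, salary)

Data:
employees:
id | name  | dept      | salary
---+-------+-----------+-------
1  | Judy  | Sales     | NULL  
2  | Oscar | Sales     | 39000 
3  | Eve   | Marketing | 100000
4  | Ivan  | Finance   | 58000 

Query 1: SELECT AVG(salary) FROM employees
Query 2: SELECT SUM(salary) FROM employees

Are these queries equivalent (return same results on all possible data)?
No, not equivalent

Query 1 returns: [(65666.66666666667,)]
Query 2 returns: [(197000,)]

Reason: AVG vs SUM give different aggregate values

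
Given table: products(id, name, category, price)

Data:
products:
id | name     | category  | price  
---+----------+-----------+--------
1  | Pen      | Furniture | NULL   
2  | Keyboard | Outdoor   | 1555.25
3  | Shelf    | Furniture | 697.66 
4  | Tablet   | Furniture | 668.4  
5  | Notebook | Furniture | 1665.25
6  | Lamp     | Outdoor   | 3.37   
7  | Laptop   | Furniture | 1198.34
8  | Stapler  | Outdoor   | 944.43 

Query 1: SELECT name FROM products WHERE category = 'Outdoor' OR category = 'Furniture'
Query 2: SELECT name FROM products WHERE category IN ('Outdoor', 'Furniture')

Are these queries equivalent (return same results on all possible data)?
Yes, equivalent

Both queries return: [('Keyboard',), ('Lamp',), ('Laptop',), ('Notebook',), ('Pen',), ('Shelf',), ('Stapler',), ('Tablet',)]

Reason: OR vs IN are equivalent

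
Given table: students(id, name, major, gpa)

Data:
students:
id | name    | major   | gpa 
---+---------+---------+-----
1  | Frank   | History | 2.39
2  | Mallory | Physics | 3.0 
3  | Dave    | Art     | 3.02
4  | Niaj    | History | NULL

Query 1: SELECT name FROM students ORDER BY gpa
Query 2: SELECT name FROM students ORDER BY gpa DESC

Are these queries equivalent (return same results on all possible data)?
No, not equivalent

Query 1 returns: [('Niaj',), ('Frank',), ('Mallory',), ('Dave',)]
Query 2 returns: [('Dave',), ('Mallory',), ('Frank',), ('Niaj',)]

Reason: ASC vs DESC gives opposite ordering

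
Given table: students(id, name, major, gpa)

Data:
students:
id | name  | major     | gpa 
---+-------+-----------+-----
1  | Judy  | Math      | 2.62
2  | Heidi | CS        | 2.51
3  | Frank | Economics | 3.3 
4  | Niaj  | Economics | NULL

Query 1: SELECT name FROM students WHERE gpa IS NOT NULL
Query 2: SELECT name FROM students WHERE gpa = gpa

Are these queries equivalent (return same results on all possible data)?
Yes, equivalent

Both queries return: [('Frank',), ('Heidi',), ('Judy',)]

Reason: IS NOT NULL vs self-equality (both exclude NULLs)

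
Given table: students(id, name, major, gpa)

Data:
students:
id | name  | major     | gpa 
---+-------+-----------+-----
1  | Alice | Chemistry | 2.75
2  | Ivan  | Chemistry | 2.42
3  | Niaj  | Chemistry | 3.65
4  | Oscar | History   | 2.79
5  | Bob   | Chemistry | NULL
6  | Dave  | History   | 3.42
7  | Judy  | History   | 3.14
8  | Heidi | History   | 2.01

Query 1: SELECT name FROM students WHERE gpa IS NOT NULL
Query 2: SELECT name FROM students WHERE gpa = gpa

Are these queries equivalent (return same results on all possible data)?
Yes, equivalent

Both queries return: [('Alice',), ('Dave',), ('Heidi',), ('Ivan',), ('Judy',), ('Niaj',), ('Oscar',)]

Reason: IS NOT NULL vs self-equality (both exclude NULLs)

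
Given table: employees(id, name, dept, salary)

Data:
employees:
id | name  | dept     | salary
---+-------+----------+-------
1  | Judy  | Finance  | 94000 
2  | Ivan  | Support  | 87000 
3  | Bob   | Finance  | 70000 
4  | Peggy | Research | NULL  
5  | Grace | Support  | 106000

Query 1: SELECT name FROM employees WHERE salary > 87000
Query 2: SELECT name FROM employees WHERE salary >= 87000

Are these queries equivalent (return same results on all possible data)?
No, not equivalent

Query 1 returns: [('Judy',), ('Grace',)]
Query 2 returns: [('Judy',), ('Ivan',), ('Grace',)]

Reason: > vs >= gives different results when salary = 87000 exists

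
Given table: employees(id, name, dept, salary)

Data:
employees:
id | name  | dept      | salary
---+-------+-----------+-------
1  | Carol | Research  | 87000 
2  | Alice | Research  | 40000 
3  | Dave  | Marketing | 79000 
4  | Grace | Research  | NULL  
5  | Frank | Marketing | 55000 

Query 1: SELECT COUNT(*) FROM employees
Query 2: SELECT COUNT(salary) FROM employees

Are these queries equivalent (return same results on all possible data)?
No, not equivalent

Query 1 returns: [(5,)]
Query 2 returns: [(4,)]

Reason: COUNT(*) includes NULLs, COUNT(column) excludes them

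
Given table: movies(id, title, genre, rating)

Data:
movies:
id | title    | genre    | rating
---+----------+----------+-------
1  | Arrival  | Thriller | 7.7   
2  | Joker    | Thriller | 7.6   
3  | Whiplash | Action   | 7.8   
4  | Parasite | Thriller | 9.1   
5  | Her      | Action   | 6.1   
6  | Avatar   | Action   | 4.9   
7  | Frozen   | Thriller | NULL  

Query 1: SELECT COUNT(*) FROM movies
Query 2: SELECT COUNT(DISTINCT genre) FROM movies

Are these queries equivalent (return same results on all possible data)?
No, not equivalent

Query 1 returns: [(7,)]
Query 2 returns: [(2,)]

Reason: COUNT(*) counts rows, COUNT(DISTINCT genre) counts unique genres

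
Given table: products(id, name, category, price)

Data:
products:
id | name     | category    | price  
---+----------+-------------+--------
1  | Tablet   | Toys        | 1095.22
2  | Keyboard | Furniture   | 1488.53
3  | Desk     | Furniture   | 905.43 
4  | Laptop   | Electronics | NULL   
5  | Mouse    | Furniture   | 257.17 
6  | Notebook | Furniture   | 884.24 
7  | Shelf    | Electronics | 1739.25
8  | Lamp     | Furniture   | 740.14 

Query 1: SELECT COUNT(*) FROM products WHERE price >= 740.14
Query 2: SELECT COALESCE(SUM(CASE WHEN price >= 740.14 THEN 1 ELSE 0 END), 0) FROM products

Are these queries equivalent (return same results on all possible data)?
Yes, equivalent

Both queries return: [(6,)]

Reason: COUNT with WHERE vs conditional SUM (COALESCE handles empty-table NULL)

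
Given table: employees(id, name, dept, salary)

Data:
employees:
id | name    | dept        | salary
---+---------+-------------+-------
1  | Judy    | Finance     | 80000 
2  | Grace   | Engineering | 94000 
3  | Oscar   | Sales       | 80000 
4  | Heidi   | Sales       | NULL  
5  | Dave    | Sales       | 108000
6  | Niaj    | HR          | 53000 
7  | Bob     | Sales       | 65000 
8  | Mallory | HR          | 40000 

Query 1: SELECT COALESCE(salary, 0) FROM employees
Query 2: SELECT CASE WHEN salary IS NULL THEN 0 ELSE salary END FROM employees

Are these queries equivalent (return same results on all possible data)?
Yes, equivalent

Both queries return: [(0,), (40000,), (53000,), (65000,), (80000,), (80000,), (94000,), (108000,)]

Reason: COALESCE vs CASE for NULL handling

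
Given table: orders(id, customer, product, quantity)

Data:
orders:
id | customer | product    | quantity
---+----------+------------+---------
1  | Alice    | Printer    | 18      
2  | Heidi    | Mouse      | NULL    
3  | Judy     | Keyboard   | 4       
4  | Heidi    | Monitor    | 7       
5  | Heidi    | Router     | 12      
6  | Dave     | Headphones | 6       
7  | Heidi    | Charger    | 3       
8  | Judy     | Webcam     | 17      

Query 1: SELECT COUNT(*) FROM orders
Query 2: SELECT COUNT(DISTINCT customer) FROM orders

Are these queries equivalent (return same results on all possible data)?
No, not equivalent

Query 1 returns: [(8,)]
Query 2 returns: [(4,)]

Reason: COUNT(*) counts rows, COUNT(DISTINCT customer) counts unique customers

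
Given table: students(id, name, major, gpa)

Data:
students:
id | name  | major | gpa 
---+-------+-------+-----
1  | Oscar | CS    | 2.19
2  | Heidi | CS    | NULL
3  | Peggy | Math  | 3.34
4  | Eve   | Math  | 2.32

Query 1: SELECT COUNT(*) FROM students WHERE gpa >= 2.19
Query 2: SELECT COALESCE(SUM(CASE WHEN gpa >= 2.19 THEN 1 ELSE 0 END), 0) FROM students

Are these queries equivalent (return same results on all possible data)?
Yes, equivalent

Both queries return: [(3,)]

Reason: COUNT with WHERE vs conditional SUM (COALESCE handles empty-table NULL)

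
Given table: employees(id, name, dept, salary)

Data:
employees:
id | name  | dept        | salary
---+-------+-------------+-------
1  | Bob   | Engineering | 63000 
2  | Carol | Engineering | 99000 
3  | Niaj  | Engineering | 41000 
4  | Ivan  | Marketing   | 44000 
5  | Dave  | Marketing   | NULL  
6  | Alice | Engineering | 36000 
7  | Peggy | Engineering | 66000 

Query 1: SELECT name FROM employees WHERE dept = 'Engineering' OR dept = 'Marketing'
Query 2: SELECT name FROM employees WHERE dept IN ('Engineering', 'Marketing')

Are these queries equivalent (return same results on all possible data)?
Yes, equivalent

Both queries return: [('Alice',), ('Bob',), ('Carol',), ('Dave',), ('Ivan',), ('Niaj',), ('Peggy',)]

Reason: OR vs IN are equivalent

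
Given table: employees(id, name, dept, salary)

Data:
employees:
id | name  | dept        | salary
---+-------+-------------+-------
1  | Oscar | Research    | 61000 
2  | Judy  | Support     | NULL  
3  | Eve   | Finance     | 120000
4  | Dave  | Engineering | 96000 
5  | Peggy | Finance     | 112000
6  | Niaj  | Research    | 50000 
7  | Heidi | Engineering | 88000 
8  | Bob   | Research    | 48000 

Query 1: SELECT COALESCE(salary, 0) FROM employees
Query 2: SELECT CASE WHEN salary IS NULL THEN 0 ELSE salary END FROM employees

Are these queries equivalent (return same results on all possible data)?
Yes, equivalent

Both queries return: [(0,), (48000,), (50000,), (61000,), (88000,), (96000,), (112000,), (120000,)]

Reason: COALESCE vs CASE for NULL handling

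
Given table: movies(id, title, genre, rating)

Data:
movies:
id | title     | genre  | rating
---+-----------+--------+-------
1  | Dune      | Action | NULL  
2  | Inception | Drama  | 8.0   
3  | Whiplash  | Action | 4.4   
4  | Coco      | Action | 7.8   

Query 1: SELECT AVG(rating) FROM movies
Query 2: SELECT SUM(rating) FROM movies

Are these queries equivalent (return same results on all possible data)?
No, not equivalent

Query 1 returns: [(6.733333333333333,)]
Query 2 returns: [(20.2,)]

Reason: AVG vs SUM give different aggregate values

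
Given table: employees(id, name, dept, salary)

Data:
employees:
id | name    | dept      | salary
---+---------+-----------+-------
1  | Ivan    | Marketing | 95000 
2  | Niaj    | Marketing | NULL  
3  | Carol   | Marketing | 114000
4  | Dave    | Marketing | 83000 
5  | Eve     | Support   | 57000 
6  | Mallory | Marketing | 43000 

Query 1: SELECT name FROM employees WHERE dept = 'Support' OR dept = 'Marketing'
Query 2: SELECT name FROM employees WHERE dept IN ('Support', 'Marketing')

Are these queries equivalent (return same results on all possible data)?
Yes, equivalent

Both queries return: [('Carol',), ('Dave',), ('Eve',), ('Ivan',), ('Mallory',), ('Niaj',)]

Reason: OR vs IN are equivalent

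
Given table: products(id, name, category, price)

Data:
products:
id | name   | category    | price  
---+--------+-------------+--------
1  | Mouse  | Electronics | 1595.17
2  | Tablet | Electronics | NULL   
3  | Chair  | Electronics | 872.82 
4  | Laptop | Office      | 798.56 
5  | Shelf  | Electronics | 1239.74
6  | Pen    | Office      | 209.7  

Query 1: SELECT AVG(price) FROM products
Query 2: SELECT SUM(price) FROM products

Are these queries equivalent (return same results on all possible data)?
No, not equivalent

Query 1 returns: [(943.198,)]
Query 2 returns: [(4715.99,)]

Reason: AVG vs SUM give different aggregate values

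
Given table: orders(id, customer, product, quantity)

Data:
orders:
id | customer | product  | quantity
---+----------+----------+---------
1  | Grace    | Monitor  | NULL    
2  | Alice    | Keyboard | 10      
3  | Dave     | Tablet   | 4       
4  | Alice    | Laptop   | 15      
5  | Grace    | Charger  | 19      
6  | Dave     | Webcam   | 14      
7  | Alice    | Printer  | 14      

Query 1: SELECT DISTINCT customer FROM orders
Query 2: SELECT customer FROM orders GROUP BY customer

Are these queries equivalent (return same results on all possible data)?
Yes, equivalent

Both queries return: [('Alice',), ('Dave',), ('Grace',)]

Reason: Both get unique customers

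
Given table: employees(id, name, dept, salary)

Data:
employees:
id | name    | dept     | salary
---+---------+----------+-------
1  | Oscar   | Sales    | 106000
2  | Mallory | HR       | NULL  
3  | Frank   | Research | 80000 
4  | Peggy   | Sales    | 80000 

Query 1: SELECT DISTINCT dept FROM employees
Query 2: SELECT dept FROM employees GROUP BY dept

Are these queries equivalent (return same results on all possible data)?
Yes, equivalent

Both queries return: [('HR',), ('Research',), ('Sales',)]

Reason: Both get unique depts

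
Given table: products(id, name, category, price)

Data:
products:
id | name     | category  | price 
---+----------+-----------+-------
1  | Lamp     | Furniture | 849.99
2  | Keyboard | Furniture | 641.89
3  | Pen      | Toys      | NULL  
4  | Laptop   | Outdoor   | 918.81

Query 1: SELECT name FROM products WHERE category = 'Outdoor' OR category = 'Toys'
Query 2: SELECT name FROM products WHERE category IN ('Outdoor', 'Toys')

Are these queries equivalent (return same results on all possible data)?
Yes, equivalent

Both queries return: [('Laptop',), ('Pen',)]

Reason: OR vs IN are equivalent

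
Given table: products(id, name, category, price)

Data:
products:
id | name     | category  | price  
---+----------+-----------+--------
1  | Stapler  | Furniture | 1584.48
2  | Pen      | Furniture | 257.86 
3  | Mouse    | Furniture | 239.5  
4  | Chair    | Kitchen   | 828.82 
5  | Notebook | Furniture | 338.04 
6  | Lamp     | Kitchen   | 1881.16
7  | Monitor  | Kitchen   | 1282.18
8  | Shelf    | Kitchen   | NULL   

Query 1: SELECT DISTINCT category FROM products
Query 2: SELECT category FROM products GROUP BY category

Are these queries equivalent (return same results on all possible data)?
Yes, equivalent

Both queries return: [('Furniture',), ('Kitchen',)]

Reason: Both get unique categorys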